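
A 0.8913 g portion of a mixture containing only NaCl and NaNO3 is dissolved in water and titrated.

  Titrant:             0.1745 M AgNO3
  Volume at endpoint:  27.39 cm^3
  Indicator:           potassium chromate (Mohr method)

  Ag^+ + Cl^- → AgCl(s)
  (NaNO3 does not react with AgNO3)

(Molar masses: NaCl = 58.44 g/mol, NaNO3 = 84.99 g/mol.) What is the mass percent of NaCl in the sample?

31.34 %

n(AgNO3) = 0.02739 × 0.1745 = 4.780 × 10^-3 mol
Let x = n(NaCl), y = n(NaNO3).
Titrant: 1x = 4.780 × 10^-3;  mass: 58.44x + 84.99y = 0.8913
Solving, x = 4.780 × 10^-3 mol, y = 7.201 × 10^-3 mol
mass of NaCl = 4.780 × 10^-3 × 58.44 = 0.2793 g
% NaCl = 0.2793 / 0.8913 × 100 = 31.34 %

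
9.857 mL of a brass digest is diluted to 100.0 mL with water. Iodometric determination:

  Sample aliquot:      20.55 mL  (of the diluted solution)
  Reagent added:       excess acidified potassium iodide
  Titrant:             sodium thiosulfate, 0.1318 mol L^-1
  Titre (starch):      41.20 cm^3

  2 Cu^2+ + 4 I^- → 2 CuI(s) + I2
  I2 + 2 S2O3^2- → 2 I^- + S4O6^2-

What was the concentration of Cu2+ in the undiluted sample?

n(S2O3^2-) = 0.04120 × 0.1318 = 5.430 × 10^-3 mol
n(I2) = n(S2O3^2-)/2 = 2.715 × 10^-3 mol
From the 2:1 ratio, n(Cu2+) in the aliquot = 2/1 × 2.715 × 10^-3 = 5.430 × 10^-3 mol
[Cu2+]_dilute = 5.430 × 10^-3 / 0.02055 = 0.2642 mol/L
[Cu2+]_original = 0.2642 × 100.0/9.857 = 2.681 mol/L

2.681 mol/L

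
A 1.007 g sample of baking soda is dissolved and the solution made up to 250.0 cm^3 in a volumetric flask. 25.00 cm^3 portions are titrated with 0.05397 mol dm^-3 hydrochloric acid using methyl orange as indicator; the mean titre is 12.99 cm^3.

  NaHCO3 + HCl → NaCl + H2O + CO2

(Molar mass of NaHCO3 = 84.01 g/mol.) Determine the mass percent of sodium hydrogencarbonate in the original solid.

n(HCl) per titration = 0.01299 × 0.05397 = 7.011 × 10^-4 mol
n(NaHCO3) in each aliquot = 7.011 × 10^-4 mol (1:1 ratio)
n(NaHCO3) in the whole flask = 7.011 × 10^-4 × 250.0/25.00 = 7.011 × 10^-3 mol
mass of NaHCO3 = 7.011 × 10^-3 × 84.01 = 0.5890 g
% NaHCO3 = 0.5890 / 1.007 × 100 = 58.49 %

58.49 %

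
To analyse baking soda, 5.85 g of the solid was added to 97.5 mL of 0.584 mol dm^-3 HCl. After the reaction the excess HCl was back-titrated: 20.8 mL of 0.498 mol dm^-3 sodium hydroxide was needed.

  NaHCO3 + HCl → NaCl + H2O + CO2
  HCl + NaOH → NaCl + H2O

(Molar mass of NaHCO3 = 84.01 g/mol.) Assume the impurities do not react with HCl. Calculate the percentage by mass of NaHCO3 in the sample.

66.9 %

n(HCl) added = 0.0975 × 0.584 = 0.0569 mol
n(NaOH) used in back-titration = 0.0208 × 0.498 = 0.0104 mol
n(HCl) left over = 0.0104 mol (1:1 ratio)
n(HCl) consumed by analyte = 0.0569 − 0.0104 = 0.0466 mol
n(NaHCO3) = 0.0466 mol (1:1 ratio)
mass of NaHCO3 = 0.0466 × 84.01 = 3.91 g
% NaHCO3 = 3.91 / 5.85 × 100 = 66.9 %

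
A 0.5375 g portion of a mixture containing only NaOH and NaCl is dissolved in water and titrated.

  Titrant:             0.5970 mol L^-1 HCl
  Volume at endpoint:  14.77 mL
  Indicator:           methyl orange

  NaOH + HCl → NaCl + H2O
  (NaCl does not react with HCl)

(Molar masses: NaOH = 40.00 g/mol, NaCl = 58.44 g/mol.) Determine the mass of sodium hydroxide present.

n(HCl) = 0.01477 × 0.5970 = 8.818 × 10^-3 mol
Let x = n(NaOH), y = n(NaCl).
Titrant: 1x = 8.818 × 10^-3;  mass: 40.00x + 58.44y = 0.5375
Solving, x = 8.818 × 10^-3 mol, y = 3.162 × 10^-3 mol
mass of NaOH = 8.818 × 10^-3 × 40.00 = 0.3527 g

0.3527 g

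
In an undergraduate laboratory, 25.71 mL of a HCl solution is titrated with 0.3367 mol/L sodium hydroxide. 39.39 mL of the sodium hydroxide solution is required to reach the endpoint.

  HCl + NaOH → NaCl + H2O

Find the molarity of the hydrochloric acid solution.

n(NaOH) = 0.03939 L × 0.3367 mol/L = 0.01326 mol
n(HCl) = 0.01326 mol (1:1 mole ratio)
[HCl] = 0.01326 mol / 0.02571 L = 0.5159 mol/L

0.5159 mol/L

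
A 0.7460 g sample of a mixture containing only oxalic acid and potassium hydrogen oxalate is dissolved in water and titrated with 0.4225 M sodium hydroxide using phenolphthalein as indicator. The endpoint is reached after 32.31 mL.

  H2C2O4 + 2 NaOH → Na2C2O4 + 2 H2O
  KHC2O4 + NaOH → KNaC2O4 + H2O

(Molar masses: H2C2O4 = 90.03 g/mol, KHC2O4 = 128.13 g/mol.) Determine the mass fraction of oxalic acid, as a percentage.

n(NaOH) = 0.03231 × 0.4225 = 0.01365 mol
Let x = n(H2C2O4), y = n(KHC2O4).
Titrant: 2x + 1y = 0.01365;  mass: 90.03x + 128.13y = 0.7460
Solving, x = 6.034 × 10^-3 mol, y = 1.582 × 10^-3 mol
mass of H2C2O4 = 6.034 × 10^-3 × 90.03 = 0.5433 g
% H2C2O4 = 0.5433 / 0.7460 × 100 = 72.83 %

72.83 %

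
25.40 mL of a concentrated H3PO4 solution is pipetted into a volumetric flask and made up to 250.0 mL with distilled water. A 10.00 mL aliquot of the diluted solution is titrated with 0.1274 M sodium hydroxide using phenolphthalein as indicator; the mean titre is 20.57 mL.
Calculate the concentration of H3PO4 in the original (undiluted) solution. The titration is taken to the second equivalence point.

H3PO4 + 2 NaOH → Na2HPO4 + 2 H2O
n(NaOH) = 0.02057 × 0.1274 = 2.621 × 10^-3 mol
From the 1:2 ratio, n(H3PO4) in the aliquot = 1/2 × 2.621 × 10^-3 = 1.310 × 10^-3 mol
[H3PO4]_dilute = 1.310 × 10^-3 / 0.01000 = 0.1310 mol/L
Dilution factor = 250.0 / 25.40 = 9.843
[H3PO4]_stock = 0.1310 × 9.843 = 1.290 mol/L

1.290 M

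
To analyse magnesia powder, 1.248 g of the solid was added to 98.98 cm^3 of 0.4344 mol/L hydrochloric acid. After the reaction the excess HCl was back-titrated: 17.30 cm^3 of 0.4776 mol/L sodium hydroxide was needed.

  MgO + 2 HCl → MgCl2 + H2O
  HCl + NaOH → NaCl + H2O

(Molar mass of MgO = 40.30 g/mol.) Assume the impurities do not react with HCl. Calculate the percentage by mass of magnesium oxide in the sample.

n(HCl) added = 0.09898 × 0.4344 = 0.04300 mol
n(NaOH) used in back-titration = 0.01730 × 0.4776 = 8.262 × 10^-3 mol
n(HCl) left over = 8.262 × 10^-3 mol (1:1 ratio)
n(HCl) consumed by analyte = 0.04300 − 8.262 × 10^-3 = 0.03473 mol
From the 1:2 ratio, n(MgO) = 1/2 × 0.03473 = 0.01737 mol
mass of MgO = 0.01737 × 40.30 = 0.6999 g
% MgO = 0.6999 / 1.248 × 100 = 56.08 %

56.08 %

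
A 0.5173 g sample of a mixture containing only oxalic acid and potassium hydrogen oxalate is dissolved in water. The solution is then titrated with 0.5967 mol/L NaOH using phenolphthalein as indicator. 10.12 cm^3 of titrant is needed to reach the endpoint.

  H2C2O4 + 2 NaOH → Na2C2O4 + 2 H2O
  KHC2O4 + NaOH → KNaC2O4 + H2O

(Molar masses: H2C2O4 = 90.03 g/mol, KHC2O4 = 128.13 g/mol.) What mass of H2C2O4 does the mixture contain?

0.1389 g

n(NaOH) = 0.01012 × 0.5967 = 6.039 × 10^-3 mol
Let x = n(H2C2O4), y = n(KHC2O4).
Titrant: 2x + 1y = 6.039 × 10^-3;  mass: 90.03x + 128.13y = 0.5173
Solving, x = 1.543 × 10^-3 mol, y = 2.953 × 10^-3 mol
mass of H2C2O4 = 1.543 × 10^-3 × 90.03 = 0.1389 g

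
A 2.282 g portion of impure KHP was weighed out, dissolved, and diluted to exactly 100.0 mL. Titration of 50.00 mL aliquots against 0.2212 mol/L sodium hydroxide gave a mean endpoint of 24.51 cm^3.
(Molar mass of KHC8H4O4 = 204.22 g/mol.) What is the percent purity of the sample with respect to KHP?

KHC8H4O4 + NaOH → KNaC8H4O4 + H2O
n(NaOH) per titration = 0.02451 × 0.2212 = 5.422 × 10^-3 mol
n(KHC8H4O4) in each aliquot = 5.422 × 10^-3 mol (1:1 ratio)
n(KHC8H4O4) in the whole flask = 5.422 × 10^-3 × 100.0/50.00 = 0.01084 mol
mass of KHC8H4O4 = 0.01084 × 204.22 = 2.214 g
% KHC8H4O4 = 2.214 / 2.282 × 100 = 97.04 %

97.04 %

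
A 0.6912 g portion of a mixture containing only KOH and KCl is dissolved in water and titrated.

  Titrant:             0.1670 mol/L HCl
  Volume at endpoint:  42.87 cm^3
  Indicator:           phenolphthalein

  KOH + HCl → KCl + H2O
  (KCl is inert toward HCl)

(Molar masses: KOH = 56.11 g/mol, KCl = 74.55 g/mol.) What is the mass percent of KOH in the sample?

58.12 %

n(HCl) = 0.04287 × 0.1670 = 7.159 × 10^-3 mol
Let x = n(KOH), y = n(KCl).
Titrant: 1x = 7.159 × 10^-3;  mass: 56.11x + 74.55y = 0.6912
Solving, x = 7.159 × 10^-3 mol, y = 3.883 × 10^-3 mol
mass of KOH = 7.159 × 10^-3 × 56.11 = 0.4017 g
% KOH = 0.4017 / 0.6912 × 100 = 58.12 %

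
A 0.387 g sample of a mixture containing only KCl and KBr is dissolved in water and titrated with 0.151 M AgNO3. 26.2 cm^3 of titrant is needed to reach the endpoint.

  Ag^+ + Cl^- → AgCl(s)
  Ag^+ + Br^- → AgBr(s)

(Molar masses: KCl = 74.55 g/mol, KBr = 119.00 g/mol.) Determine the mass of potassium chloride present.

0.141 g

n(AgNO3) = 0.0262 × 0.151 = 3.96 × 10^-3 mol
Let x = n(KCl), y = n(KBr).
Titrant: 1x + 1y = 3.96 × 10^-3;  mass: 74.55x + 119.00y = 0.387
Solving, x = 1.88 × 10^-3 mol, y = 2.07 × 10^-3 mol
mass of KCl = 1.88 × 10^-3 × 74.55 = 0.141 g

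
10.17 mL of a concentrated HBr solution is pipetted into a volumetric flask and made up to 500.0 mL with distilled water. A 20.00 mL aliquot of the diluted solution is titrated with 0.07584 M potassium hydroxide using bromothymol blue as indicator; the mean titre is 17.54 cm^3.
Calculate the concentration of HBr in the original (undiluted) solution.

HBr + KOH → KBr + H2O
n(KOH) = 0.01754 × 0.07584 = 1.330 × 10^-3 mol
n(HBr) in the aliquot = 1.330 × 10^-3 mol (1:1 ratio)
[HBr]_dilute = 1.330 × 10^-3 / 0.02000 = 0.06651 mol/L
Dilution factor = 500.0 / 10.17 = 49.16
[HBr]_stock = 0.06651 × 49.16 = 3.270 mol/L

3.270 M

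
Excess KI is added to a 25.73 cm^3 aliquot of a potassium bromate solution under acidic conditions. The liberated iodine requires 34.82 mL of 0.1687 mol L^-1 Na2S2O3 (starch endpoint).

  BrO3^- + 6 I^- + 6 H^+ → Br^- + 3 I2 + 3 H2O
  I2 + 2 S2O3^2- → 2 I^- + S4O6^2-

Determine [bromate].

0.03805 mol/L

n(S2O3^2-) = 0.03482 × 0.1687 = 5.874 × 10^-3 mol
n(I2) = n(S2O3^2-)/2 = 2.937 × 10^-3 mol
From the 1:3 ratio, n(BrO3^-) in the aliquot = 1/3 × 2.937 × 10^-3 = 9.790 × 10^-4 mol
[BrO3^-] = 9.790 × 10^-4 / 0.02573 = 0.03805 mol/L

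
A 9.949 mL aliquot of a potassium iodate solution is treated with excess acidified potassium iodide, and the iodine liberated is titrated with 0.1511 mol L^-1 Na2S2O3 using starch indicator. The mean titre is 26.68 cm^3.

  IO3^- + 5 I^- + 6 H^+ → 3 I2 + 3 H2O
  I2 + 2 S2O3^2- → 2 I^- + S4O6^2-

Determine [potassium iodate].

0.06753 mol/L

n(S2O3^2-) = 0.02668 × 0.1511 = 4.031 × 10^-3 mol
n(I2) = n(S2O3^2-)/2 = 2.016 × 10^-3 mol
From the 1:3 ratio, n(IO3^-) in the aliquot = 1/3 × 2.016 × 10^-3 = 6.719 × 10^-4 mol
[IO3^-] = 6.719 × 10^-4 / 0.009949 = 0.06753 mol/L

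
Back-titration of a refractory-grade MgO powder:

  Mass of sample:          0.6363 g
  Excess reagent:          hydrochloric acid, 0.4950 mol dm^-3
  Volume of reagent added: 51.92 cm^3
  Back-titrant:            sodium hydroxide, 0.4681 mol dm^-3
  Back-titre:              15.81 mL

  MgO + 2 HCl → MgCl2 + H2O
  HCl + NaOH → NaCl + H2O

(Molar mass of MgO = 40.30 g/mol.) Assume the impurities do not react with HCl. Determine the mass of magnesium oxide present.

0.3687 g

n(HCl) added = 0.05192 × 0.4950 = 0.02570 mol
n(NaOH) used in back-titration = 0.01581 × 0.4681 = 7.401 × 10^-3 mol
n(HCl) left over = 7.401 × 10^-3 mol (1:1 ratio)
n(HCl) consumed by analyte = 0.02570 − 7.401 × 10^-3 = 0.01830 mol
From the 1:2 ratio, n(MgO) = 1/2 × 0.01830 = 9.150 × 10^-3 mol
mass of MgO = 9.150 × 10^-3 × 40.30 = 0.3687 g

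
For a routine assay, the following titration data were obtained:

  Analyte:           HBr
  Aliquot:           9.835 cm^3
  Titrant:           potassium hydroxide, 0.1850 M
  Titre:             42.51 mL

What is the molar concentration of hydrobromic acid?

0.7996 M

HBr + KOH → KBr + H2O
n(KOH) = 0.04251 L × 0.1850 mol/L = 7.864 × 10^-3 mol
n(HBr) = 7.864 × 10^-3 mol (1:1 mole ratio)
[HBr] = 7.864 × 10^-3 mol / 0.009835 L = 0.7996 mol/L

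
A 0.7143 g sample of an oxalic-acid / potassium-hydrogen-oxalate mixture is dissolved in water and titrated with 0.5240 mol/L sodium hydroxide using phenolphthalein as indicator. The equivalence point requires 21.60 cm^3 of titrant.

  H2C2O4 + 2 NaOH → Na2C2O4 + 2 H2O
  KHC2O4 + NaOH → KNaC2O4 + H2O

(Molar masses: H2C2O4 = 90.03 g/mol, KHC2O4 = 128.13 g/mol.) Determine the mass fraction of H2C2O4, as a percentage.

55.80 %

n(NaOH) = 0.02160 × 0.5240 = 0.01132 mol
Let x = n(H2C2O4), y = n(KHC2O4).
Titrant: 2x + 1y = 0.01132;  mass: 90.03x + 128.13y = 0.7143
Solving, x = 4.427 × 10^-3 mol, y = 2.464 × 10^-3 mol
mass of H2C2O4 = 4.427 × 10^-3 × 90.03 = 0.3986 g
% H2C2O4 = 0.3986 / 0.7143 × 100 = 55.80 %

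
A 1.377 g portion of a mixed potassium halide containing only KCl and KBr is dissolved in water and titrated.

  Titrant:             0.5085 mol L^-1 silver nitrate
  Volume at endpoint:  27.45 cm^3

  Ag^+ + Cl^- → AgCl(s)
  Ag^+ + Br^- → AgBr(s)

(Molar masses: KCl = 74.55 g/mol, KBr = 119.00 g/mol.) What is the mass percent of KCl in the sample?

34.60 %

n(AgNO3) = 0.02745 × 0.5085 = 0.01396 mol
Let x = n(KCl), y = n(KBr).
Titrant: 1x + 1y = 0.01396;  mass: 74.55x + 119.00y = 1.377
Solving, x = 6.390 × 10^-3 mol, y = 7.568 × 10^-3 mol
mass of KCl = 6.390 × 10^-3 × 74.55 = 0.4764 g
% KCl = 0.4764 / 1.377 × 100 = 34.60 %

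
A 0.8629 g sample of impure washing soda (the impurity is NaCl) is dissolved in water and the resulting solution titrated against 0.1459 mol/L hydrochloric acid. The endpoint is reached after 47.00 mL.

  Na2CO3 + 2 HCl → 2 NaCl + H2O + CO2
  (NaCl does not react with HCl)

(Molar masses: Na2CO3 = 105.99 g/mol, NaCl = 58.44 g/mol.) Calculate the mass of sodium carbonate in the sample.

0.3634 g

n(HCl) = 0.04700 × 0.1459 = 6.857 × 10^-3 mol
Let x = n(Na2CO3), y = n(NaCl).
Titrant: 2x = 6.857 × 10^-3;  mass: 105.99x + 58.44y = 0.8629
Solving, x = 3.429 × 10^-3 mol, y = 8.547 × 10^-3 mol
mass of Na2CO3 = 3.429 × 10^-3 × 105.99 = 0.3634 g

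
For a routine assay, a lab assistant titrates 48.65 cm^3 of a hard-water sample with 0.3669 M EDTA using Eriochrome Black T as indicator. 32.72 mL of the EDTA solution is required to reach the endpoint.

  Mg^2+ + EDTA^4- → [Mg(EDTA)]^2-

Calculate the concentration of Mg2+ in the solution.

0.2468 M

n(EDTA) = 0.03272 L × 0.3669 mol/L = 0.01200 mol
n(Mg2+) = 0.01200 mol (1:1 mole ratio)
[Mg2+] = 0.01200 mol / 0.04865 L = 0.2468 mol/L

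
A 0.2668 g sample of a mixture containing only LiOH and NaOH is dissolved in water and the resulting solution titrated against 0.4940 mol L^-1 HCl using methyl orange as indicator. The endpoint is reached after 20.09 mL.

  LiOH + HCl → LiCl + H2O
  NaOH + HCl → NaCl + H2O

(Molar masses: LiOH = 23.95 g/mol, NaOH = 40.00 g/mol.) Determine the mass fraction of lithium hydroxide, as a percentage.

72.81 %

n(HCl) = 0.02009 × 0.4940 = 9.924 × 10^-3 mol
Let x = n(LiOH), y = n(NaOH).
Titrant: 1x + 1y = 9.924 × 10^-3;  mass: 23.95x + 40.00y = 0.2668
Solving, x = 8.111 × 10^-3 mol, y = 1.814 × 10^-3 mol
mass of LiOH = 8.111 × 10^-3 × 23.95 = 0.1943 g
% LiOH = 0.1943 / 0.2668 × 100 = 72.81 %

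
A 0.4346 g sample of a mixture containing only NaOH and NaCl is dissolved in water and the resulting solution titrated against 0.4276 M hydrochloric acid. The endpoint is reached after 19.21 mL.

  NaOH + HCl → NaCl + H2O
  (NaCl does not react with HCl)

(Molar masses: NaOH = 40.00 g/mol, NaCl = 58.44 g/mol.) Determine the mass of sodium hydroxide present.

n(HCl) = 0.01921 × 0.4276 = 8.214 × 10^-3 mol
Let x = n(NaOH), y = n(NaCl).
Titrant: 1x = 8.214 × 10^-3;  mass: 40.00x + 58.44y = 0.4346
Solving, x = 8.214 × 10^-3 mol, y = 1.814 × 10^-3 mol
mass of NaOH = 8.214 × 10^-3 × 40.00 = 0.3286 g

0.3286 g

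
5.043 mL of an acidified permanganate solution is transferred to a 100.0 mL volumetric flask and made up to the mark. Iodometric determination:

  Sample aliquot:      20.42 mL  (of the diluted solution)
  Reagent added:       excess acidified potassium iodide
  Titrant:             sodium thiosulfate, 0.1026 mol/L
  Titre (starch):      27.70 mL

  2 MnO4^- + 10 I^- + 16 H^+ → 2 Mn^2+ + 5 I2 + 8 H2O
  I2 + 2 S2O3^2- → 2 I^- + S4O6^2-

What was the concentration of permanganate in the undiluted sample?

n(S2O3^2-) = 0.02770 × 0.1026 = 2.842 × 10^-3 mol
n(I2) = n(S2O3^2-)/2 = 1.421 × 10^-3 mol
From the 2:5 ratio, n(MnO4^-) in the aliquot = 2/5 × 1.421 × 10^-3 = 5.684 × 10^-4 mol
[MnO4^-]_dilute = 5.684 × 10^-4 / 0.02042 = 0.02784 mol/L
[MnO4^-]_original = 0.02784 × 100.0/5.043 = 0.5520 mol/L

0.5520 mol/L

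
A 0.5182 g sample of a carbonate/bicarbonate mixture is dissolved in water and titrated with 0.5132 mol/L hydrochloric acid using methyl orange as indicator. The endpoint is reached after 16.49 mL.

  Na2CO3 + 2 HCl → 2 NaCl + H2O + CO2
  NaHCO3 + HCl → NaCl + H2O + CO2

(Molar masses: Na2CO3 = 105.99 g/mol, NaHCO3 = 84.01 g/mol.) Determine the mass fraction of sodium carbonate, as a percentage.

n(HCl) = 0.01649 × 0.5132 = 8.463 × 10^-3 mol
Let x = n(Na2CO3), y = n(NaHCO3).
Titrant: 2x + 1y = 8.463 × 10^-3;  mass: 105.99x + 84.01y = 0.5182
Solving, x = 3.107 × 10^-3 mol, y = 2.248 × 10^-3 mol
mass of Na2CO3 = 3.107 × 10^-3 × 105.99 = 0.3293 g
% Na2CO3 = 0.3293 / 0.5182 × 100 = 63.56 %

63.56 %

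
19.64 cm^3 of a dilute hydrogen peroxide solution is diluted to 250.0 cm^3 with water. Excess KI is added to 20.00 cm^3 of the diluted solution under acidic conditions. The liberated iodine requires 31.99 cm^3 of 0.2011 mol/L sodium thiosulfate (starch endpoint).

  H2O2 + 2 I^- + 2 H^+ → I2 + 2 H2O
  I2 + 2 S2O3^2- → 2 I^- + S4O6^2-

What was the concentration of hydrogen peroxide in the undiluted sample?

n(S2O3^2-) = 0.03199 × 0.2011 = 6.433 × 10^-3 mol
n(I2) = n(S2O3^2-)/2 = 3.217 × 10^-3 mol
n(H2O2) in the aliquot = 3.217 × 10^-3 mol (1:1 ratio)
[H2O2]_dilute = 3.217 × 10^-3 / 0.02000 = 0.1608 mol/L
[H2O2]_original = 0.1608 × 250.0/19.64 = 2.047 mol/L

2.047 mol/L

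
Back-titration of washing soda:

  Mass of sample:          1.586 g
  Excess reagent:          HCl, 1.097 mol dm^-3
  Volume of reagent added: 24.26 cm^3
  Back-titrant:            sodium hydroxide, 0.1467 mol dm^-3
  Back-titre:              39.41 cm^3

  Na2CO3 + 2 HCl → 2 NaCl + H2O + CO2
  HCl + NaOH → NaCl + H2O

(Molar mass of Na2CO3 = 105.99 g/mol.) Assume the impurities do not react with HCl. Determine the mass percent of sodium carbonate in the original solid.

n(HCl) added = 0.02426 × 1.097 = 0.02661 mol
n(NaOH) used in back-titration = 0.03941 × 0.1467 = 5.781 × 10^-3 mol
n(HCl) left over = 5.781 × 10^-3 mol (1:1 ratio)
n(HCl) consumed by analyte = 0.02661 − 5.781 × 10^-3 = 0.02083 mol
From the 1:2 ratio, n(Na2CO3) = 1/2 × 0.02083 = 0.01042 mol
mass of Na2CO3 = 0.01042 × 105.99 = 1.104 g
% Na2CO3 = 1.104 / 1.586 × 100 = 69.61 %

69.61 %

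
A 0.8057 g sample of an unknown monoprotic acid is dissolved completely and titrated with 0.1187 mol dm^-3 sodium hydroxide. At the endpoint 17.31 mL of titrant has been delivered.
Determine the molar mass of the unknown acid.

n(NaOH) = 0.01731 L × 0.1187 mol/L = 2.055 × 10^-3 mol
n(HA) = 2.055 × 10^-3 mol (1:1 ratio)
M = m / n = 0.8057 g / 2.055 × 10^-3 mol = 392.1 g/mol

392.1 g/mol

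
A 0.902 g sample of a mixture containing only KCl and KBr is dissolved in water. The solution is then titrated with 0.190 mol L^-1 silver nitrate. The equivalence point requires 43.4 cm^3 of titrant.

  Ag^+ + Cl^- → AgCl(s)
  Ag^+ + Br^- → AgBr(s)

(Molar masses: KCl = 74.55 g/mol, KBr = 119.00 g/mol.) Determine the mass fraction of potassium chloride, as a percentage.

14.7 %

n(AgNO3) = 0.0434 × 0.190 = 8.25 × 10^-3 mol
Let x = n(KCl), y = n(KBr).
Titrant: 1x + 1y = 8.25 × 10^-3;  mass: 74.55x + 119.00y = 0.902
Solving, x = 1.78 × 10^-3 mol, y = 6.46 × 10^-3 mol
mass of KCl = 1.78 × 10^-3 × 74.55 = 0.133 g
% KCl = 0.133 / 0.902 × 100 = 14.7 %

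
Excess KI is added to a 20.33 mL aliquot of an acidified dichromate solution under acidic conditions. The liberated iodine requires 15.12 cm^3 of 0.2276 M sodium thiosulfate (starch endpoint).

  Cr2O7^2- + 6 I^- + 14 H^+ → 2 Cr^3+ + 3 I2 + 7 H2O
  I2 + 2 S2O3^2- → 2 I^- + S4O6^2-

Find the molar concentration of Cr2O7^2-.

n(S2O3^2-) = 0.01512 × 0.2276 = 3.441 × 10^-3 mol
n(I2) = n(S2O3^2-)/2 = 1.721 × 10^-3 mol
From the 1:3 ratio, n(Cr2O7^2-) in the aliquot = 1/3 × 1.721 × 10^-3 = 5.736 × 10^-4 mol
[Cr2O7^2-] = 5.736 × 10^-4 / 0.02033 = 0.02821 mol/L

0.02821 M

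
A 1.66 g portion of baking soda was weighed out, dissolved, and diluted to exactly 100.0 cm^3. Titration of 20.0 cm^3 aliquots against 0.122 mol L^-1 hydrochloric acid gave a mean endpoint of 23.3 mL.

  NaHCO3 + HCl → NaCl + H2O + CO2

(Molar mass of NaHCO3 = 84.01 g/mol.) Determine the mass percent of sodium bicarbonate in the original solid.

71.9 %

n(HCl) per titration = 0.0233 × 0.122 = 2.84 × 10^-3 mol
n(NaHCO3) in each aliquot = 2.84 × 10^-3 mol (1:1 ratio)
n(NaHCO3) in the whole flask = 2.84 × 10^-3 × 100.0/20.0 = 0.0142 mol
mass of NaHCO3 = 0.0142 × 84.01 = 1.19 g
% NaHCO3 = 1.19 / 1.66 × 100 = 71.9 %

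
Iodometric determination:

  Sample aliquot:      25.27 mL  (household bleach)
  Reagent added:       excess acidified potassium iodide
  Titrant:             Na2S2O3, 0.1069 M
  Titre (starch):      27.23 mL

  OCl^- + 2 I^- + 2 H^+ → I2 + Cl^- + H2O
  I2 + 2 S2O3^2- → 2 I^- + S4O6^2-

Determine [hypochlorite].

n(S2O3^2-) = 0.02723 × 0.1069 = 2.911 × 10^-3 mol
n(I2) = n(S2O3^2-)/2 = 1.455 × 10^-3 mol
n(OCl^-) in the aliquot = 1.455 × 10^-3 mol (1:1 ratio)
[OCl^-] = 1.455 × 10^-3 / 0.02527 = 0.05760 mol/L

0.05760 M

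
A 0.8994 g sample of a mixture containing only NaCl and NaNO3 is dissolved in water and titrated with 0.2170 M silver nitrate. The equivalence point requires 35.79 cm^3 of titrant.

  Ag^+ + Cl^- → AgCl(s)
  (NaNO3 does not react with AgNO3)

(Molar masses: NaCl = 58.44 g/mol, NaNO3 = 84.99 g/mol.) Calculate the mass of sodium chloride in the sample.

n(AgNO3) = 0.03579 × 0.2170 = 7.766 × 10^-3 mol
Let x = n(NaCl), y = n(NaNO3).
Titrant: 1x = 7.766 × 10^-3;  mass: 58.44x + 84.99y = 0.8994
Solving, x = 7.766 × 10^-3 mol, y = 5.242 × 10^-3 mol
mass of NaCl = 7.766 × 10^-3 × 58.44 = 0.4539 g

0.4539 g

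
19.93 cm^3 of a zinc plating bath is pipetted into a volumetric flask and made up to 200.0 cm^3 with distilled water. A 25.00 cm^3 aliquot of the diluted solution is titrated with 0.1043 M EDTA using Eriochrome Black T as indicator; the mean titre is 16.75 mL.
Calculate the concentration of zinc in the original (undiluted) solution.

Zn^2+ + EDTA^4- → [Zn(EDTA)]^2-
n(EDTA) = 0.01675 × 0.1043 = 1.747 × 10^-3 mol
n(Zn2+) in the aliquot = 1.747 × 10^-3 mol (1:1 ratio)
[Zn2+]_dilute = 1.747 × 10^-3 / 0.02500 = 0.06988 mol/L
Dilution factor = 200.0 / 19.93 = 10.04
[Zn2+]_stock = 0.06988 × 10.04 = 0.7013 mol/L

0.7013 M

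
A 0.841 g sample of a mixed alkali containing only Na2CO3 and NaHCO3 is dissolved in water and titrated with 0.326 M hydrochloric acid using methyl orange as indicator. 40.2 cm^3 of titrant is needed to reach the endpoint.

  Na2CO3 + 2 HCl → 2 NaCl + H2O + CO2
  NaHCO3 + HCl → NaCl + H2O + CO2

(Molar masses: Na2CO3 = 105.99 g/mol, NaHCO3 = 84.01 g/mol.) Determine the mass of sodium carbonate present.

n(HCl) = 0.0402 × 0.326 = 0.0131 mol
Let x = n(Na2CO3), y = n(NaHCO3).
Titrant: 2x + 1y = 0.0131;  mass: 105.99x + 84.01y = 0.841
Solving, x = 4.19 × 10^-3 mol, y = 4.72 × 10^-3 mol
mass of Na2CO3 = 4.19 × 10^-3 × 105.99 = 0.444 g

0.444 g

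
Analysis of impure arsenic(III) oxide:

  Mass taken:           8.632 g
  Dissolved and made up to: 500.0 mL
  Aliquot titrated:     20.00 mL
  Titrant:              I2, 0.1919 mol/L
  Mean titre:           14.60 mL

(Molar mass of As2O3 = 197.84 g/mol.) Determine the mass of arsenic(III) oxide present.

As2O3 + 2 I2 + 2 H2O → As2O5 + 4 HI
n(I2) per titration = 0.01460 × 0.1919 = 2.802 × 10^-3 mol
From the 1:2 ratio, n(As2O3) in each aliquot = 1/2 × 2.802 × 10^-3 = 1.401 × 10^-3 mol
n(As2O3) in the whole flask = 1.401 × 10^-3 × 500.0/20.00 = 0.03502 mol
mass of As2O3 = 0.03502 × 197.84 = 6.929 g

6.929 g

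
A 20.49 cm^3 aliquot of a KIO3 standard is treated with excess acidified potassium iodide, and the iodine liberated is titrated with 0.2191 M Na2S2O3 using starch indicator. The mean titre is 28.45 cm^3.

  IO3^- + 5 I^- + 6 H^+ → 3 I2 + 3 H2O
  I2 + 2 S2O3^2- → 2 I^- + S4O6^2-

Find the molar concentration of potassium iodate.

n(S2O3^2-) = 0.02845 × 0.2191 = 6.233 × 10^-3 mol
n(I2) = n(S2O3^2-)/2 = 3.117 × 10^-3 mol
From the 1:3 ratio, n(IO3^-) in the aliquot = 1/3 × 3.117 × 10^-3 = 1.039 × 10^-3 mol
[IO3^-] = 1.039 × 10^-3 / 0.02049 = 0.05070 mol/L

0.05070 M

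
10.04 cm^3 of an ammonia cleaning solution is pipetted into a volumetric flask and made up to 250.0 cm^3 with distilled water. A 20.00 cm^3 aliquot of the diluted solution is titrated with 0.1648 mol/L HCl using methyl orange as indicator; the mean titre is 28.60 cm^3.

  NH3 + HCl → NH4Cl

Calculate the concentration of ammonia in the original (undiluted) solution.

n(HCl) = 0.02860 × 0.1648 = 4.713 × 10^-3 mol
n(NH3) in the aliquot = 4.713 × 10^-3 mol (1:1 ratio)
[NH3]_dilute = 4.713 × 10^-3 / 0.02000 = 0.2357 mol/L
Dilution factor = 250.0 / 10.04 = 24.90
[NH3]_stock = 0.2357 × 24.90 = 5.868 mol/L

5.868 mol/L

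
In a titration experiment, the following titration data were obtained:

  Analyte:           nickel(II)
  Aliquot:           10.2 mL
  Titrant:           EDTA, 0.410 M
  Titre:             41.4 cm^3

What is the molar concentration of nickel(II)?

Ni^2+ + EDTA^4- → [Ni(EDTA)]^2-
n(EDTA) = 0.0414 L × 0.410 mol/L = 0.0170 mol
n(Ni2+) = 0.0170 mol (1:1 mole ratio)
[Ni2+] = 0.0170 mol / 0.0102 L = 1.66 mol/L

1.66 M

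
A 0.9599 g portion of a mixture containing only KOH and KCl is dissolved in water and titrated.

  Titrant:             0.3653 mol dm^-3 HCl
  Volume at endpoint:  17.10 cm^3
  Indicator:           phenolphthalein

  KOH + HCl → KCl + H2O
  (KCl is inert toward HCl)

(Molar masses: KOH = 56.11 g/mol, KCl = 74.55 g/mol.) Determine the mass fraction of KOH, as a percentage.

36.51 %

n(HCl) = 0.01710 × 0.3653 = 6.247 × 10^-3 mol
Let x = n(KOH), y = n(KCl).
Titrant: 1x = 6.247 × 10^-3;  mass: 56.11x + 74.55y = 0.9599
Solving, x = 6.247 × 10^-3 mol, y = 8.174 × 10^-3 mol
mass of KOH = 6.247 × 10^-3 × 56.11 = 0.3505 g
% KOH = 0.3505 / 0.9599 × 100 = 36.51 %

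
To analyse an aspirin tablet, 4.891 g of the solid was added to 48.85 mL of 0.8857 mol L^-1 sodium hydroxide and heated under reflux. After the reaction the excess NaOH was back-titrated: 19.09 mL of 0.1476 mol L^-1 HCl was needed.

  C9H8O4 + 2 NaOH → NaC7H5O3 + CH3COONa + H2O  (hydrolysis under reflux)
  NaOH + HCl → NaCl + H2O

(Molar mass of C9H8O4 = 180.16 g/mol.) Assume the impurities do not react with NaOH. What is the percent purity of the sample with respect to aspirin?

74.50 %

n(NaOH) added = 0.04885 × 0.8857 = 0.04327 mol
n(HCl) used in back-titration = 0.01909 × 0.1476 = 2.818 × 10^-3 mol
n(NaOH) left over = 2.818 × 10^-3 mol (1:1 ratio)
n(NaOH) consumed by analyte = 0.04327 − 2.818 × 10^-3 = 0.04045 mol
From the 1:2 ratio, n(C9H8O4) = 1/2 × 0.04045 = 0.02022 mol
mass of C9H8O4 = 0.02022 × 180.16 = 3.644 g
% C9H8O4 = 3.644 / 4.891 × 100 = 74.50 %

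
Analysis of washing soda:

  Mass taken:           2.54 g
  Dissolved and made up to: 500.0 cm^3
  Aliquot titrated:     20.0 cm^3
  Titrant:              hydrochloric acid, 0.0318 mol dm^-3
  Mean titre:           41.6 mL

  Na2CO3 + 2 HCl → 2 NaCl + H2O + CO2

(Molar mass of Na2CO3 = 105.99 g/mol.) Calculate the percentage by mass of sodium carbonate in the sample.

n(HCl) per titration = 0.0416 × 0.0318 = 1.32 × 10^-3 mol
From the 1:2 ratio, n(Na2CO3) in each aliquot = 1/2 × 1.32 × 10^-3 = 6.61 × 10^-4 mol
n(Na2CO3) in the whole flask = 6.61 × 10^-4 × 500.0/20.0 = 0.0165 mol
mass of Na2CO3 = 0.0165 × 105.99 = 1.75 g
% Na2CO3 = 1.75 / 2.54 × 100 = 69.0 %

69.0 %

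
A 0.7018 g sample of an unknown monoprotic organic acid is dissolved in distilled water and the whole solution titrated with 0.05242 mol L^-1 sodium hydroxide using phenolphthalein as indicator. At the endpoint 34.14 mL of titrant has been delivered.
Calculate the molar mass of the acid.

392.2 g/mol

n(NaOH) = 0.03414 L × 0.05242 mol/L = 1.790 × 10^-3 mol
n(HA) = 1.790 × 10^-3 mol (1:1 ratio)
M = m / n = 0.7018 g / 1.790 × 10^-3 mol = 392.2 g/mol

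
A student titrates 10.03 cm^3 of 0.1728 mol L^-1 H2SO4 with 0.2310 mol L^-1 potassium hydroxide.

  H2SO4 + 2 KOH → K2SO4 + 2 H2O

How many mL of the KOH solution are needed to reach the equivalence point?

15.01 mL

n(H2SO4) = 0.01003 L × 0.1728 mol/L = 1.733 × 10^-3 mol
From the 2:1 stoichiometry, n(KOH) = 2/1 × 1.733 × 10^-3 = 3.466 × 10^-3 mol
V(KOH) = 3.466 × 10^-3 mol / 0.2310 mol/L = 0.01501 L = 15.01 mL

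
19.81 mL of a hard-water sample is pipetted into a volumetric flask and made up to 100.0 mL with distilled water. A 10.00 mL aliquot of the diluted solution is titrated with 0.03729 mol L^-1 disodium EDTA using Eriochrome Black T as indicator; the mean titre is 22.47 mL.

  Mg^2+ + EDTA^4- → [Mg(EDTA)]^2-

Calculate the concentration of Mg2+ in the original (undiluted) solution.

n(EDTA) = 0.02247 × 0.03729 = 8.379 × 10^-4 mol
n(Mg2+) in the aliquot = 8.379 × 10^-4 mol (1:1 ratio)
[Mg2+]_dilute = 8.379 × 10^-4 / 0.01000 = 0.08379 mol/L
Dilution factor = 100.0 / 19.81 = 5.048
[Mg2+]_stock = 0.08379 × 5.048 = 0.4230 mol/L

0.4230 mol/L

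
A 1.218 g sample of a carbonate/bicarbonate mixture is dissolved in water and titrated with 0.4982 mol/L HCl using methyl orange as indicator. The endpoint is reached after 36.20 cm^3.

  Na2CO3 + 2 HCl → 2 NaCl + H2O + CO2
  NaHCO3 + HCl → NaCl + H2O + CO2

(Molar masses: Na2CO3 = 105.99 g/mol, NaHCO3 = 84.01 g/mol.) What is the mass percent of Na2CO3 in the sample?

41.68 %

n(HCl) = 0.03620 × 0.4982 = 0.01803 mol
Let x = n(Na2CO3), y = n(NaHCO3).
Titrant: 2x + 1y = 0.01803;  mass: 105.99x + 84.01y = 1.218
Solving, x = 4.790 × 10^-3 mol, y = 8.455 × 10^-3 mol
mass of Na2CO3 = 4.790 × 10^-3 × 105.99 = 0.5077 g
% Na2CO3 = 0.5077 / 1.218 × 100 = 41.68 %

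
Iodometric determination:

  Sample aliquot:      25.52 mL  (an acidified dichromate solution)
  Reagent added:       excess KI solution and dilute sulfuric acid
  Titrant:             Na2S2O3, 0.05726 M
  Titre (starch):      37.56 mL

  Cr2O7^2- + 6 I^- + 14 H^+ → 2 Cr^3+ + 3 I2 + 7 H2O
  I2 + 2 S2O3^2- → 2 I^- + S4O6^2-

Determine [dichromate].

0.01405 M

n(S2O3^2-) = 0.03756 × 0.05726 = 2.151 × 10^-3 mol
n(I2) = n(S2O3^2-)/2 = 1.075 × 10^-3 mol
From the 1:3 ratio, n(Cr2O7^2-) in the aliquot = 1/3 × 1.075 × 10^-3 = 3.584 × 10^-4 mol
[Cr2O7^2-] = 3.584 × 10^-4 / 0.02552 = 0.01405 mol/L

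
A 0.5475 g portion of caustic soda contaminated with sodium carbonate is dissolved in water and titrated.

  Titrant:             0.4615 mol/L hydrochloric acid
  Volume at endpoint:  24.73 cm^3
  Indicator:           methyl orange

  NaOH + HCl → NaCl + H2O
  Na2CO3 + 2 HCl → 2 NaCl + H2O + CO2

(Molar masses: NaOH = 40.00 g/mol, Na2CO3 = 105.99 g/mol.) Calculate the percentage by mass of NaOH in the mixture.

n(HCl) = 0.02473 × 0.4615 = 0.01141 mol
Let x = n(NaOH), y = n(Na2CO3).
Titrant: 1x + 2y = 0.01141;  mass: 40.00x + 105.99y = 0.5475
Solving, x = 4.411 × 10^-3 mol, y = 3.501 × 10^-3 mol
mass of NaOH = 4.411 × 10^-3 × 40.00 = 0.1765 g
% NaOH = 0.1765 / 0.5475 × 100 = 32.23 %

32.23 %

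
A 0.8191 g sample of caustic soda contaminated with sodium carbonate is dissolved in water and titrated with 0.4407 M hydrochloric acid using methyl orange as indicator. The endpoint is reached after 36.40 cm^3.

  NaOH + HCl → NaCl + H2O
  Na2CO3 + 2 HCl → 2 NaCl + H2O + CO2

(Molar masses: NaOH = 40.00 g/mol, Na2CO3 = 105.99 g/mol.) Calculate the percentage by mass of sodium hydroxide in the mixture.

11.66 %

n(HCl) = 0.03640 × 0.4407 = 0.01604 mol
Let x = n(NaOH), y = n(Na2CO3).
Titrant: 1x + 2y = 0.01604;  mass: 40.00x + 105.99y = 0.8191
Solving, x = 2.387 × 10^-3 mol, y = 6.827 × 10^-3 mol
mass of NaOH = 2.387 × 10^-3 × 40.00 = 0.09548 g
% NaOH = 0.09548 / 0.8191 × 100 = 11.66 %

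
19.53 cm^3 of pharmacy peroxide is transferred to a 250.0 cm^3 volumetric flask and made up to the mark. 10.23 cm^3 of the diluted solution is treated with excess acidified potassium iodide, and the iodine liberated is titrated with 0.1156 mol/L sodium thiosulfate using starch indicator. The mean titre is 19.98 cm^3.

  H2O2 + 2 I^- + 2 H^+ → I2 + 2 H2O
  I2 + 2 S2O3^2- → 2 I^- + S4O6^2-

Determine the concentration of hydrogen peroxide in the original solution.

n(S2O3^2-) = 0.01998 × 0.1156 = 2.310 × 10^-3 mol
n(I2) = n(S2O3^2-)/2 = 1.155 × 10^-3 mol
n(H2O2) in the aliquot = 1.155 × 10^-3 mol (1:1 ratio)
[H2O2]_dilute = 1.155 × 10^-3 / 0.01023 = 0.1129 mol/L
[H2O2]_original = 0.1129 × 250.0/19.53 = 1.445 mol/L

1.445 mol/L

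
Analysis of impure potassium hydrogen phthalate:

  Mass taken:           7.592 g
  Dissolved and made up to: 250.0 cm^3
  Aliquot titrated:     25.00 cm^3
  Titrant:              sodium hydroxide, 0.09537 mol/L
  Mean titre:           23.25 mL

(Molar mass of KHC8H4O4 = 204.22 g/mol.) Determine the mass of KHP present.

4.528 g

KHC8H4O4 + NaOH → KNaC8H4O4 + H2O
n(NaOH) per titration = 0.02325 × 0.09537 = 2.217 × 10^-3 mol
n(KHC8H4O4) in each aliquot = 2.217 × 10^-3 mol (1:1 ratio)
n(KHC8H4O4) in the whole flask = 2.217 × 10^-3 × 250.0/25.00 = 0.02217 mol
mass of KHC8H4O4 = 0.02217 × 204.22 = 4.528 g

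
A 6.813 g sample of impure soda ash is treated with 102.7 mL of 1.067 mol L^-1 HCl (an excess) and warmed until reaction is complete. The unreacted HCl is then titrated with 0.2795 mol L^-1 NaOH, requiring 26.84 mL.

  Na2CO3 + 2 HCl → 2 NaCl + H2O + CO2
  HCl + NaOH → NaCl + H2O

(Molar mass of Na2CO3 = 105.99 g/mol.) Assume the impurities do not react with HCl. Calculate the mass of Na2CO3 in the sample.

n(HCl) added = 0.1027 × 1.067 = 0.1096 mol
n(NaOH) used in back-titration = 0.02684 × 0.2795 = 7.502 × 10^-3 mol
n(HCl) left over = 7.502 × 10^-3 mol (1:1 ratio)
n(HCl) consumed by analyte = 0.1096 − 7.502 × 10^-3 = 0.1021 mol
From the 1:2 ratio, n(Na2CO3) = 1/2 × 0.1021 = 0.05104 mol
mass of Na2CO3 = 0.05104 × 105.99 = 5.410 g

5.410 g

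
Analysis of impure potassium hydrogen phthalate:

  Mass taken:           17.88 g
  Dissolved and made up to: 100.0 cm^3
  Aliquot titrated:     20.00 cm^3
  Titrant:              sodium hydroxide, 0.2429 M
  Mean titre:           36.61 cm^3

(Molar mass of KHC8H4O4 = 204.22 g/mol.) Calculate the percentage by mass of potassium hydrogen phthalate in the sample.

50.78 %

KHC8H4O4 + NaOH → KNaC8H4O4 + H2O
n(NaOH) per titration = 0.03661 × 0.2429 = 8.893 × 10^-3 mol
n(KHC8H4O4) in each aliquot = 8.893 × 10^-3 mol (1:1 ratio)
n(KHC8H4O4) in the whole flask = 8.893 × 10^-3 × 100.0/20.00 = 0.04446 mol
mass of KHC8H4O4 = 0.04446 × 204.22 = 9.080 g
% KHC8H4O4 = 9.080 / 17.88 × 100 = 50.78 %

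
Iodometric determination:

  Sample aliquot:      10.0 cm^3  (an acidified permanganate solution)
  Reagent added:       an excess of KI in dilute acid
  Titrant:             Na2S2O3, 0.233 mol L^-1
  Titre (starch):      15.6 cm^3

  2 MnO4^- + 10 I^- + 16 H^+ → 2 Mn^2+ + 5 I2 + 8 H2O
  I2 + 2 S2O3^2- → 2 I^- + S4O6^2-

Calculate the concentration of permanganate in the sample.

0.0727 mol/L

n(S2O3^2-) = 0.0156 × 0.233 = 3.63 × 10^-3 mol
n(I2) = n(S2O3^2-)/2 = 1.82 × 10^-3 mol
From the 2:5 ratio, n(MnO4^-) in the aliquot = 2/5 × 1.82 × 10^-3 = 7.27 × 10^-4 mol
[MnO4^-] = 7.27 × 10^-4 / 0.0100 = 0.0727 mol/L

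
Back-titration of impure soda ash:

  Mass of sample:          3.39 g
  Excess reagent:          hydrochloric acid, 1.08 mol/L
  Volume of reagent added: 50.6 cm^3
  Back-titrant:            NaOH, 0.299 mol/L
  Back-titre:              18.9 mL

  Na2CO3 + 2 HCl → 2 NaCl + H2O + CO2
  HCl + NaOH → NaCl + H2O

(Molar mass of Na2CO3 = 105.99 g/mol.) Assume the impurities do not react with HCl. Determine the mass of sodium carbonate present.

2.60 g

n(HCl) added = 0.0506 × 1.08 = 0.0546 mol
n(NaOH) used in back-titration = 0.0189 × 0.299 = 5.65 × 10^-3 mol
n(HCl) left over = 5.65 × 10^-3 mol (1:1 ratio)
n(HCl) consumed by analyte = 0.0546 − 5.65 × 10^-3 = 0.0490 mol
From the 1:2 ratio, n(Na2CO3) = 1/2 × 0.0490 = 0.0245 mol
mass of Na2CO3 = 0.0245 × 105.99 = 2.60 g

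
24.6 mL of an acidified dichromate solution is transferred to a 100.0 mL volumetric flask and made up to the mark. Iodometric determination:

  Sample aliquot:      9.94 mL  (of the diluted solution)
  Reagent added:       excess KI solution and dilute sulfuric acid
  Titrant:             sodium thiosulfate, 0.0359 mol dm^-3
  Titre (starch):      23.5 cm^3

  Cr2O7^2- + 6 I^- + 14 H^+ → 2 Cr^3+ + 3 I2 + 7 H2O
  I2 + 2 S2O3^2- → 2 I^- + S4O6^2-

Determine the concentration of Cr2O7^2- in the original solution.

n(S2O3^2-) = 0.0235 × 0.0359 = 8.44 × 10^-4 mol
n(I2) = n(S2O3^2-)/2 = 4.22 × 10^-4 mol
From the 1:3 ratio, n(Cr2O7^2-) in the aliquot = 1/3 × 4.22 × 10^-4 = 1.41 × 10^-4 mol
[Cr2O7^2-]_dilute = 1.41 × 10^-4 / 0.00994 = 0.0141 mol/L
[Cr2O7^2-]_original = 0.0141 × 100.0/24.6 = 0.0575 mol/L

0.0575 mol/L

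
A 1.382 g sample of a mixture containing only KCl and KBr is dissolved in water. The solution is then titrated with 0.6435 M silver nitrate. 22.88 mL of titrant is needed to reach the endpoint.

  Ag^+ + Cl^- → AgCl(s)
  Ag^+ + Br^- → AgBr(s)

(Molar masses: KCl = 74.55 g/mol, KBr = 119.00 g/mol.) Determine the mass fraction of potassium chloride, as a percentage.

44.91 %

n(AgNO3) = 0.02288 × 0.6435 = 0.01472 mol
Let x = n(KCl), y = n(KBr).
Titrant: 1x + 1y = 0.01472;  mass: 74.55x + 119.00y = 1.382
Solving, x = 8.326 × 10^-3 mol, y = 6.398 × 10^-3 mol
mass of KCl = 8.326 × 10^-3 × 74.55 = 0.6207 g
% KCl = 0.6207 / 1.382 × 100 = 44.91 %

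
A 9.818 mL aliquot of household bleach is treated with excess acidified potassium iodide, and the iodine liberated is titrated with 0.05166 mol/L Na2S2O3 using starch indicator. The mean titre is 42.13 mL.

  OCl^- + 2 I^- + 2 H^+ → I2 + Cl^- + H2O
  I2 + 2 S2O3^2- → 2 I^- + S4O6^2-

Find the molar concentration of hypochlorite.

n(S2O3^2-) = 0.04213 × 0.05166 = 2.176 × 10^-3 mol
n(I2) = n(S2O3^2-)/2 = 1.088 × 10^-3 mol
n(OCl^-) in the aliquot = 1.088 × 10^-3 mol (1:1 ratio)
[OCl^-] = 1.088 × 10^-3 / 0.009818 = 0.1108 mol/L

0.1108 mol/L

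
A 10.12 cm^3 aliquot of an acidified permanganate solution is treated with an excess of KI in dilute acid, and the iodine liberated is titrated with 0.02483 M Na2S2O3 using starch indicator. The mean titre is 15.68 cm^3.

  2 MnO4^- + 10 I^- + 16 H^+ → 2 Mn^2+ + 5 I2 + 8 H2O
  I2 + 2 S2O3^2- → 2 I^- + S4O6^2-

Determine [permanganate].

0.007694 M

n(S2O3^2-) = 0.01568 × 0.02483 = 3.893 × 10^-4 mol
n(I2) = n(S2O3^2-)/2 = 1.947 × 10^-4 mol
From the 2:5 ratio, n(MnO4^-) in the aliquot = 2/5 × 1.947 × 10^-4 = 7.787 × 10^-5 mol
[MnO4^-] = 7.787 × 10^-5 / 0.01012 = 0.007694 mol/L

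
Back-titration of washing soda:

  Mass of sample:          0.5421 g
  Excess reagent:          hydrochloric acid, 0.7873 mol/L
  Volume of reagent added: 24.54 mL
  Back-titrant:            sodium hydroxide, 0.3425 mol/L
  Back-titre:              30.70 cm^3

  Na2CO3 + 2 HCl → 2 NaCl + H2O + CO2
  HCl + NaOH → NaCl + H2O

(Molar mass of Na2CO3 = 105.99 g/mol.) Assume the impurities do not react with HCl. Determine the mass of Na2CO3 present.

0.4667 g

n(HCl) added = 0.02454 × 0.7873 = 0.01932 mol
n(NaOH) used in back-titration = 0.03070 × 0.3425 = 0.01051 mol
n(HCl) left over = 0.01051 mol (1:1 ratio)
n(HCl) consumed by analyte = 0.01932 − 0.01051 = 8.806 × 10^-3 mol
From the 1:2 ratio, n(Na2CO3) = 1/2 × 8.806 × 10^-3 = 4.403 × 10^-3 mol
mass of Na2CO3 = 4.403 × 10^-3 × 105.99 = 0.4667 g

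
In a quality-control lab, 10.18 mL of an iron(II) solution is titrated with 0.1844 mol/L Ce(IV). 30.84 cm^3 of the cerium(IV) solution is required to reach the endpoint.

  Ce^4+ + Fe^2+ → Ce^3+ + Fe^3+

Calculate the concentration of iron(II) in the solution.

n(Ce4+) = 0.03084 L × 0.1844 mol/L = 5.687 × 10^-3 mol
n(Fe2+) = 5.687 × 10^-3 mol (1:1 mole ratio)
[Fe2+] = 5.687 × 10^-3 mol / 0.01018 L = 0.5586 mol/L

0.5586 mol/L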